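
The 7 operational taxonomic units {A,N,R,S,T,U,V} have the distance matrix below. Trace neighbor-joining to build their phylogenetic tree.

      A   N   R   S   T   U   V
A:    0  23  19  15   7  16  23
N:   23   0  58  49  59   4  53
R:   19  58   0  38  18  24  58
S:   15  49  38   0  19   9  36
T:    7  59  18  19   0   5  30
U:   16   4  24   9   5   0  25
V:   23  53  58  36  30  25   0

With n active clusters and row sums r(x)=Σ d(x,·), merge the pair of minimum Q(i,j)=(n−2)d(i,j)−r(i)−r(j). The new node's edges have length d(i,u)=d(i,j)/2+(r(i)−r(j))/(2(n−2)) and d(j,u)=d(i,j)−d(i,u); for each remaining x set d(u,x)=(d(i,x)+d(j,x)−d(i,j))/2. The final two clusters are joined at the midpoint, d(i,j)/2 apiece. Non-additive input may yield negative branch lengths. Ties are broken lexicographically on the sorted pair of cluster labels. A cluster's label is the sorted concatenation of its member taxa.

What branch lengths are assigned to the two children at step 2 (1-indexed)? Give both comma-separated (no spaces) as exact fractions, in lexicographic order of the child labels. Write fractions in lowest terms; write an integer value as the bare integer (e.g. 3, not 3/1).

1. join N+U (d=4, Q=-309) ⇒ NU; edges |N|=183/10, |U|=-143/10
  updated: d(A,NU)=35/2, d(NU,R)=39, d(NU,S)=27, d(NU,T)=30, d(NU,V)=37
2. join R+T (d=18, Q=-204) ⇒ RT; edges |R|=35/2, |T|=1/2
  updated: d(A,RT)=4, d(NU,RT)=51/2, d(RT,S)=39/2, d(RT,V)=35
3. join A+RT (d=4, Q=-263/2) ⇒ ART; edges |A|=-25/12, |RT|=73/12
  updated: d(ART,NU)=39/2, d(ART,S)=61/4, d(ART,V)=27
4. join ART+S (d=61/4, Q=-219/2) ⇒ ARST; edges |ART|=7/2, |S|=47/4
  updated: d(ARST,NU)=125/8, d(ARST,V)=191/8
5. join ARST+NU (d=125/8, Q=-153/2) ⇒ ANRSTU; edges |ARST|=5/4, |NU|=115/8
  updated: d(ANRSTU,V)=181/8
6. join ANRSTU+V (d=181/8) ⇒ ANRSTUV; edges |ANRSTU|=181/16, |V|=181/16
final tree: ((((A:-25/12,(R:35/2,T:1/2):73/12):7/2,S:47/4):5/4,(N:183/10,U:-143/10):115/8):181/16,V:181/16)
total length: 159/2

35/2,1/2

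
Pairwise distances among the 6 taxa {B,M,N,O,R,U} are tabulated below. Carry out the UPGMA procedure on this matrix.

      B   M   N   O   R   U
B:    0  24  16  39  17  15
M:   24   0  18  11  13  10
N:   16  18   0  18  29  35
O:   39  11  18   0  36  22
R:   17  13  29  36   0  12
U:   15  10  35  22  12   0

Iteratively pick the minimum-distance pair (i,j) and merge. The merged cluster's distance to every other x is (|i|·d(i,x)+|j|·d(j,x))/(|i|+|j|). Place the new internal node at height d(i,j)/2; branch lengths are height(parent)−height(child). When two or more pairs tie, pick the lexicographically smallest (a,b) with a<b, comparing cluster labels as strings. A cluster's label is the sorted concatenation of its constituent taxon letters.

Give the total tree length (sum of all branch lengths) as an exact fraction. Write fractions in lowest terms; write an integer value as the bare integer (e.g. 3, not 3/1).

1119/20

iteration 1: select M,U (d=10); attach at lengths (5, 5); label the merged cluster MU
  updated: d(B,MU)=39/2, d(MU,N)=53/2, d(MU,O)=33/2, d(MU,R)=25/2
iteration 2: select MU,R (d=25/2); attach at lengths (5/4, 25/4); label the merged cluster MRU
  updated: d(B,MRU)=56/3, d(MRU,N)=82/3, d(MRU,O)=23
iteration 3: select B,N (d=16); attach at lengths (8, 8); label the merged cluster BN
  updated: d(BN,MRU)=23, d(BN,O)=57/2
iteration 4: select BN,MRU (d=23); attach at lengths (7/2, 21/4); label the merged cluster BMNRU
  updated: d(BMNRU,O)=126/5
iteration 5: select BMNRU,O (d=126/5); attach at lengths (11/10, 63/5); label the merged cluster BMNORU
final tree: (((B:8,N:8):7/2,((M:5,U:5):5/4,R:25/4):21/4):11/10,O:63/5)
total length: 1119/20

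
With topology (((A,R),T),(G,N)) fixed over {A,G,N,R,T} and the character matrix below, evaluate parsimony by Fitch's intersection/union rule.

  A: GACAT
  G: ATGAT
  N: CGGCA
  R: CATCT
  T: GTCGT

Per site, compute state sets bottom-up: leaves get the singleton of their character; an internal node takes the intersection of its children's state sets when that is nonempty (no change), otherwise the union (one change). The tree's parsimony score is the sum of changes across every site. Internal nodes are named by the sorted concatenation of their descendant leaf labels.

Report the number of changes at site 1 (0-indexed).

2

[col 0] AR: children A:{G}, R:{C} ∪→ {C,G}; cost 1
[col 0] ART: children AR:{C,G}, T:{G} ∩→ {G}; cost 0
[col 0] GN: children G:{A}, N:{C} ∪→ {A,C}; cost 1
[col 0] AGNRT: children ART:{G}, GN:{A,C} ∪→ {A,C,G}; cost 1
[col 1] AR: children A:{A}, R:{A} ∩→ {A}; cost 0
[col 1] ART: children AR:{A}, T:{T} ∪→ {A,T}; cost 1
[col 1] GN: children G:{T}, N:{G} ∪→ {G,T}; cost 1
[col 1] AGNRT: children ART:{A,T}, GN:{G,T} ∩→ {T}; cost 0
[col 2] AR: children A:{C}, R:{T} ∪→ {C,T}; cost 1
[col 2] ART: children AR:{C,T}, T:{C} ∩→ {C}; cost 0
[col 2] GN: children G:{G}, N:{G} ∩→ {G}; cost 0
[col 2] AGNRT: children ART:{C}, GN:{G} ∪→ {C,G}; cost 1
[col 3] AR: children A:{A}, R:{C} ∪→ {A,C}; cost 1
[col 3] ART: children AR:{A,C}, T:{G} ∪→ {A,C,G}; cost 1
[col 3] GN: children G:{A}, N:{C} ∪→ {A,C}; cost 1
[col 3] AGNRT: children ART:{A,C,G}, GN:{A,C} ∩→ {A,C}; cost 0
[col 4] AR: children A:{T}, R:{T} ∩→ {T}; cost 0
[col 4] ART: children AR:{T}, T:{T} ∩→ {T}; cost 0
[col 4] GN: children G:{T}, N:{A} ∪→ {A,T}; cost 1
[col 4] AGNRT: children ART:{T}, GN:{A,T} ∩→ {T}; cost 0
per-site changes: [3, 2, 2, 3, 1]; total = 11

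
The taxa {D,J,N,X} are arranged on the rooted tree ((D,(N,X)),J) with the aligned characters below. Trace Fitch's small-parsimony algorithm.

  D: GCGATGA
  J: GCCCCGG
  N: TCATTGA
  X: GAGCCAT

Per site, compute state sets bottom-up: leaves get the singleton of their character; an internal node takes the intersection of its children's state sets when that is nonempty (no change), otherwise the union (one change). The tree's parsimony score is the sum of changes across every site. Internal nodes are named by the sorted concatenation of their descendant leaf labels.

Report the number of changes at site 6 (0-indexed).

2

site 0, node NX: N={T} ∪ X={G} → {G,T} (+1)
site 0, node DNX: D={G} ∩ NX={G,T} → {G} (+0)
site 0, node DJNX: DNX={G} ∩ J={G} → {G} (+0)
site 1, node NX: N={C} ∪ X={A} → {A,C} (+1)
site 1, node DNX: D={C} ∩ NX={A,C} → {C} (+0)
site 1, node DJNX: DNX={C} ∩ J={C} → {C} (+0)
site 2, node NX: N={A} ∪ X={G} → {A,G} (+1)
site 2, node DNX: D={G} ∩ NX={A,G} → {G} (+0)
site 2, node DJNX: DNX={G} ∪ J={C} → {C,G} (+1)
site 3, node NX: N={T} ∪ X={C} → {C,T} (+1)
site 3, node DNX: D={A} ∪ NX={C,T} → {A,C,T} (+1)
site 3, node DJNX: DNX={A,C,T} ∩ J={C} → {C} (+0)
site 4, node NX: N={T} ∪ X={C} → {C,T} (+1)
site 4, node DNX: D={T} ∩ NX={C,T} → {T} (+0)
site 4, node DJNX: DNX={T} ∪ J={C} → {C,T} (+1)
site 5, node NX: N={G} ∪ X={A} → {A,G} (+1)
site 5, node DNX: D={G} ∩ NX={A,G} → {G} (+0)
site 5, node DJNX: DNX={G} ∩ J={G} → {G} (+0)
site 6, node NX: N={A} ∪ X={T} → {A,T} (+1)
site 6, node DNX: D={A} ∩ NX={A,T} → {A} (+0)
site 6, node DJNX: DNX={A} ∪ J={G} → {A,G} (+1)
per-site changes: [1, 1, 2, 2, 2, 1, 2]; total = 11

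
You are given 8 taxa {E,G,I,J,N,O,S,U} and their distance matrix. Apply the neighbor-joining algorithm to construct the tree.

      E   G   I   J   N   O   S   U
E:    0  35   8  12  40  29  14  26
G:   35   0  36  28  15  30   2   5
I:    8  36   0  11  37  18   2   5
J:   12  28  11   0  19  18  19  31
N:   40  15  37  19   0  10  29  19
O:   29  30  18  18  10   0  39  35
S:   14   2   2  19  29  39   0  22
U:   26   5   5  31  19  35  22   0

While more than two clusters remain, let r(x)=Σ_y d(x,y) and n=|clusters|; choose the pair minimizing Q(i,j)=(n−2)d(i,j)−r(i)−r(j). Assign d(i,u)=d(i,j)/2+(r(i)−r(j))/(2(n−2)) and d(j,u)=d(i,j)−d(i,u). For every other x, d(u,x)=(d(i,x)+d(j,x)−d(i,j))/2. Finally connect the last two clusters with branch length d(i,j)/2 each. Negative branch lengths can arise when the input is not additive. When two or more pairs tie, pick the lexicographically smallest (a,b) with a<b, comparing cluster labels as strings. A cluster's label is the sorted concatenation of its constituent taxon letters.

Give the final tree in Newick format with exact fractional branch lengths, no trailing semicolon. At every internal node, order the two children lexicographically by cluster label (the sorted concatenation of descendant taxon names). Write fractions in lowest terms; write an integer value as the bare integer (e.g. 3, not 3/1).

(((E:7,(((G:15/4,U:5/4):57/8,(N:25/6,O:35/6):81/8):47/8,J:23/4):13/4):3,I:-11/8):27/16,S:27/16)

iteration 1: select N,O (d=10, Q=-288); attach at lengths (25/6, 35/6); label the merged cluster NO
  updated: d(E,NO)=59/2, d(G,NO)=35/2, d(I,NO)=45/2, d(J,NO)=27/2, d(NO,S)=29, d(NO,U)=22
iteration 2: select G,U (d=5, Q=-419/2); attach at lengths (15/4, 5/4); label the merged cluster GU
  updated: d(E,GU)=28, d(GU,I)=18, d(GU,J)=27, d(GU,NO)=69/4, d(GU,S)=19/2
iteration 3: select GU,NO (d=69/4, Q=-285/2); attach at lengths (57/8, 81/8); label the merged cluster GNOU
  updated: d(E,GNOU)=161/8, d(GNOU,I)=93/8, d(GNOU,J)=93/8, d(GNOU,S)=85/8
iteration 4: select GNOU,J (d=93/8, Q=-291/4); attach at lengths (47/8, 23/4); label the merged cluster GJNOU
  updated: d(E,GJNOU)=41/4, d(GJNOU,I)=11/2, d(GJNOU,S)=9
iteration 5: select E,GJNOU (d=41/4, Q=-73/2); attach at lengths (7, 13/4); label the merged cluster EGJNOU
  updated: d(EGJNOU,I)=13/8, d(EGJNOU,S)=51/8
iteration 6: select EGJNOU,I (d=13/8, Q=-10); attach at lengths (3, -11/8); label the merged cluster EGIJNOU
  updated: d(EGIJNOU,S)=27/8
iteration 7: select EGIJNOU,S (d=27/8); attach at lengths (27/16, 27/16); label the merged cluster EGIJNOSU
final tree: (((E:7,(((G:15/4,U:5/4):57/8,(N:25/6,O:35/6):81/8):47/8,J:23/4):13/4):3,I:-11/8):27/16,S:27/16)
total length: 473/8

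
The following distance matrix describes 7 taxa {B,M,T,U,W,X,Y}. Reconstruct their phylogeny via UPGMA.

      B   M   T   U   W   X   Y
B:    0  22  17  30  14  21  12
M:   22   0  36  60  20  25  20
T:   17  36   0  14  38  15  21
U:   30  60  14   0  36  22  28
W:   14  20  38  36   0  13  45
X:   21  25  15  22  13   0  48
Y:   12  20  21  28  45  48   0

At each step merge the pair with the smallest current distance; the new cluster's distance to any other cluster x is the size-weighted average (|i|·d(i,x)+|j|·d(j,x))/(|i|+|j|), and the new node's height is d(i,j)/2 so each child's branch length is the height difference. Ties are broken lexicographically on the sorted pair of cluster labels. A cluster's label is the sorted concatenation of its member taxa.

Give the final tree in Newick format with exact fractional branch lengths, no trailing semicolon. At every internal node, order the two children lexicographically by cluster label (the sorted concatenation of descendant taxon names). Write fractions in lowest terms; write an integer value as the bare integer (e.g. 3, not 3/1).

(((B:6,Y:6):9/2,M:21/2):113/24,((T:7,U:7):55/8,(W:13/2,X:13/2):59/8):4/3)

step 1: merge (B,Y) at d=12; branch lengths B→6, Y→6; new cluster BY
  updated: d(BY,M)=21, d(BY,T)=19, d(BY,U)=29, d(BY,W)=59/2, d(BY,X)=69/2
step 2: merge (W,X) at d=13; branch lengths W→13/2, X→13/2; new cluster WX
  updated: d(BY,WX)=32, d(M,WX)=45/2, d(T,WX)=53/2, d(U,WX)=29
step 3: merge (T,U) at d=14; branch lengths T→7, U→7; new cluster TU
  updated: d(BY,TU)=24, d(M,TU)=48, d(TU,WX)=111/4
step 4: merge (BY,M) at d=21; branch lengths BY→9/2, M→21/2; new cluster BMY
  updated: d(BMY,TU)=32, d(BMY,WX)=173/6
step 5: merge (TU,WX) at d=111/4; branch lengths TU→55/8, WX→59/8; new cluster TUWX
  updated: d(BMY,TUWX)=365/12
step 6: merge (BMY,TUWX) at d=365/12; branch lengths BMY→113/24, TUWX→4/3; new cluster BMTUWXY
final tree: (((B:6,Y:6):9/2,M:21/2):113/24,((T:7,U:7):55/8,(W:13/2,X:13/2):59/8):4/3)
total length: 1783/24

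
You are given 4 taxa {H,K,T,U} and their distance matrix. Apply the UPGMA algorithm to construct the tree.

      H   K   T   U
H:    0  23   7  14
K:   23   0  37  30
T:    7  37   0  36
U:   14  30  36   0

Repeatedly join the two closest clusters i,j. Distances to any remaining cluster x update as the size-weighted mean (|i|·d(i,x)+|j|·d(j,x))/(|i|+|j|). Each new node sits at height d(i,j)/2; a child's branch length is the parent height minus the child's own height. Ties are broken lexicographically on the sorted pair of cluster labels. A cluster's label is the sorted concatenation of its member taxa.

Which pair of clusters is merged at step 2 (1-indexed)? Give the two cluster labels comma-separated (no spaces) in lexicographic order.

HT,U

1. join H+T (d=7) ⇒ HT; edges |H|=7/2, |T|=7/2
  updated: d(HT,K)=30, d(HT,U)=25
2. join HT+U (d=25) ⇒ HTU; edges |HT|=9, |U|=25/2
  updated: d(HTU,K)=30
3. join HTU+K (d=30) ⇒ HKTU; edges |HTU|=5/2, |K|=15
final tree: (((H:7/2,T:7/2):9,U:25/2):5/2,K:15)
total length: 46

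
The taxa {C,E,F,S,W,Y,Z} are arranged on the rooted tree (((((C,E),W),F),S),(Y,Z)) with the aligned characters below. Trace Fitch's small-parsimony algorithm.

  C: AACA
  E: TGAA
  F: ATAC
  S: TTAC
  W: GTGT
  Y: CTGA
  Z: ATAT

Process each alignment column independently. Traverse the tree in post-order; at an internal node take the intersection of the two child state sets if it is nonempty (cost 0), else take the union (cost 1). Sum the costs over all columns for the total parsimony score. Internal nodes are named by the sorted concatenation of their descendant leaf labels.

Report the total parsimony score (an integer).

CE@0: {A} ∪ {T} = {A,T} (union, +1)
CEW@0: {A,T} ∪ {G} = {A,G,T} (union, +1)
CEFW@0: {A,G,T} ∩ {A} = {A} (intersection, +0)
CEFSW@0: {A} ∪ {T} = {A,T} (union, +1)
YZ@0: {C} ∪ {A} = {A,C} (union, +1)
CEFSWYZ@0: {A,T} ∩ {A,C} = {A} (intersection, +0)
CE@1: {A} ∪ {G} = {A,G} (union, +1)
CEW@1: {A,G} ∪ {T} = {A,G,T} (union, +1)
CEFW@1: {A,G,T} ∩ {T} = {T} (intersection, +0)
CEFSW@1: {T} ∩ {T} = {T} (intersection, +0)
YZ@1: {T} ∩ {T} = {T} (intersection, +0)
CEFSWYZ@1: {T} ∩ {T} = {T} (intersection, +0)
CE@2: {C} ∪ {A} = {A,C} (union, +1)
CEW@2: {A,C} ∪ {G} = {A,C,G} (union, +1)
CEFW@2: {A,C,G} ∩ {A} = {A} (intersection, +0)
CEFSW@2: {A} ∩ {A} = {A} (intersection, +0)
YZ@2: {G} ∪ {A} = {A,G} (union, +1)
CEFSWYZ@2: {A} ∩ {A,G} = {A} (intersection, +0)
CE@3: {A} ∩ {A} = {A} (intersection, +0)
CEW@3: {A} ∪ {T} = {A,T} (union, +1)
CEFW@3: {A,T} ∪ {C} = {A,C,T} (union, +1)
CEFSW@3: {A,C,T} ∩ {C} = {C} (intersection, +0)
YZ@3: {A} ∪ {T} = {A,T} (union, +1)
CEFSWYZ@3: {C} ∪ {A,T} = {A,C,T} (union, +1)
per-site changes: [4, 2, 3, 4]; total = 13

13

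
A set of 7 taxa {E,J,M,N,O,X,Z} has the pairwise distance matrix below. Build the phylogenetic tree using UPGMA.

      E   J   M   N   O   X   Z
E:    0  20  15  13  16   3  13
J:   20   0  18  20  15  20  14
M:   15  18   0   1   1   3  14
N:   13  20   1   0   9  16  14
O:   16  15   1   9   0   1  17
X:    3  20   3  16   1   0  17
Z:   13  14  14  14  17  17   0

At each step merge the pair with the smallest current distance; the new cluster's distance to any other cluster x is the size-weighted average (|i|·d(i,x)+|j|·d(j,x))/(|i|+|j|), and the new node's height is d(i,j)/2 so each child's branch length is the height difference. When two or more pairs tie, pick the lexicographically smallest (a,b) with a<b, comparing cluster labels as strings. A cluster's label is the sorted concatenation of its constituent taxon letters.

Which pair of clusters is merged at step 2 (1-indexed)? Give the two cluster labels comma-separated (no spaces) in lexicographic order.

O,X

step 1: merge (M,N) at d=1; branch lengths M→1/2, N→1/2; new cluster MN
  updated: d(E,MN)=14, d(J,MN)=19, d(MN,O)=5, d(MN,X)=19/2, d(MN,Z)=14
step 2: merge (O,X) at d=1; branch lengths O→1/2, X→1/2; new cluster OX
  updated: d(E,OX)=19/2, d(J,OX)=35/2, d(MN,OX)=29/4, d(OX,Z)=17
step 3: merge (MN,OX) at d=29/4; branch lengths MN→25/8, OX→25/8; new cluster MNOX
  updated: d(E,MNOX)=47/4, d(J,MNOX)=73/4, d(MNOX,Z)=31/2
step 4: merge (E,MNOX) at d=47/4; branch lengths E→47/8, MNOX→9/4; new cluster EMNOX
  updated: d(EMNOX,J)=93/5, d(EMNOX,Z)=15
step 5: merge (J,Z) at d=14; branch lengths J→7, Z→7; new cluster JZ
  updated: d(EMNOX,JZ)=84/5
step 6: merge (EMNOX,JZ) at d=84/5; branch lengths EMNOX→101/40, JZ→7/5; new cluster EJMNOXZ
final tree: ((E:47/8,((M:1/2,N:1/2):25/8,(O:1/2,X:1/2):25/8):9/4):101/40,(J:7,Z:7):7/5)
total length: 343/10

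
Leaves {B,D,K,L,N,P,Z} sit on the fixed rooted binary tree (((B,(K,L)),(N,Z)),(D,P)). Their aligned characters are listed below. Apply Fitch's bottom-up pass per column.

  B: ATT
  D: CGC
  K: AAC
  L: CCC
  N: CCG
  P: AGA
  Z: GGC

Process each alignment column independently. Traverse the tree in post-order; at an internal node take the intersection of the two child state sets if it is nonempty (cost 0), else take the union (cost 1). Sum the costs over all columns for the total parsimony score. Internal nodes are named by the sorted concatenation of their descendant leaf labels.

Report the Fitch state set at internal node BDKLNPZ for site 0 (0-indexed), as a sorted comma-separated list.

A,C

[col 0] KL: children K:{A}, L:{C} ∪→ {A,C}; cost 1
[col 0] BKL: children B:{A}, KL:{A,C} ∩→ {A}; cost 0
[col 0] NZ: children N:{C}, Z:{G} ∪→ {C,G}; cost 1
[col 0] BKLNZ: children BKL:{A}, NZ:{C,G} ∪→ {A,C,G}; cost 1
[col 0] DP: children D:{C}, P:{A} ∪→ {A,C}; cost 1
[col 0] BDKLNPZ: children BKLNZ:{A,C,G}, DP:{A,C} ∩→ {A,C}; cost 0
[col 1] KL: children K:{A}, L:{C} ∪→ {A,C}; cost 1
[col 1] BKL: children B:{T}, KL:{A,C} ∪→ {A,C,T}; cost 1
[col 1] NZ: children N:{C}, Z:{G} ∪→ {C,G}; cost 1
[col 1] BKLNZ: children BKL:{A,C,T}, NZ:{C,G} ∩→ {C}; cost 0
[col 1] DP: children D:{G}, P:{G} ∩→ {G}; cost 0
[col 1] BDKLNPZ: children BKLNZ:{C}, DP:{G} ∪→ {C,G}; cost 1
[col 2] KL: children K:{C}, L:{C} ∩→ {C}; cost 0
[col 2] BKL: children B:{T}, KL:{C} ∪→ {C,T}; cost 1
[col 2] NZ: children N:{G}, Z:{C} ∪→ {C,G}; cost 1
[col 2] BKLNZ: children BKL:{C,T}, NZ:{C,G} ∩→ {C}; cost 0
[col 2] DP: children D:{C}, P:{A} ∪→ {A,C}; cost 1
[col 2] BDKLNPZ: children BKLNZ:{C}, DP:{A,C} ∩→ {C}; cost 0
per-site changes: [4, 4, 3]; total = 11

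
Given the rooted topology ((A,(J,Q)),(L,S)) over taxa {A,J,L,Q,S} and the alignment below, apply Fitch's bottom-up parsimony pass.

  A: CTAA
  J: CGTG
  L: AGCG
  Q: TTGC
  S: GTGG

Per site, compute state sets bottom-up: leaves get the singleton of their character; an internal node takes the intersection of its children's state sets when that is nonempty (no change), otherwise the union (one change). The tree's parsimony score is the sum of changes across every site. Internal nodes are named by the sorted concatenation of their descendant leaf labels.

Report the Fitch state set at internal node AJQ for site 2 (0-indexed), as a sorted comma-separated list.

[col 0] JQ: children J:{C}, Q:{T} ∪→ {C,T}; cost 1
[col 0] AJQ: children A:{C}, JQ:{C,T} ∩→ {C}; cost 0
[col 0] LS: children L:{A}, S:{G} ∪→ {A,G}; cost 1
[col 0] AJLQS: children AJQ:{C}, LS:{A,G} ∪→ {A,C,G}; cost 1
[col 1] JQ: children J:{G}, Q:{T} ∪→ {G,T}; cost 1
[col 1] AJQ: children A:{T}, JQ:{G,T} ∩→ {T}; cost 0
[col 1] LS: children L:{G}, S:{T} ∪→ {G,T}; cost 1
[col 1] AJLQS: children AJQ:{T}, LS:{G,T} ∩→ {T}; cost 0
[col 2] JQ: children J:{T}, Q:{G} ∪→ {G,T}; cost 1
[col 2] AJQ: children A:{A}, JQ:{G,T} ∪→ {A,G,T}; cost 1
[col 2] LS: children L:{C}, S:{G} ∪→ {C,G}; cost 1
[col 2] AJLQS: children AJQ:{A,G,T}, LS:{C,G} ∩→ {G}; cost 0
[col 3] JQ: children J:{G}, Q:{C} ∪→ {C,G}; cost 1
[col 3] AJQ: children A:{A}, JQ:{C,G} ∪→ {A,C,G}; cost 1
[col 3] LS: children L:{G}, S:{G} ∩→ {G}; cost 0
[col 3] AJLQS: children AJQ:{A,C,G}, LS:{G} ∩→ {G}; cost 0
per-site changes: [3, 2, 3, 2]; total = 10

A,G,T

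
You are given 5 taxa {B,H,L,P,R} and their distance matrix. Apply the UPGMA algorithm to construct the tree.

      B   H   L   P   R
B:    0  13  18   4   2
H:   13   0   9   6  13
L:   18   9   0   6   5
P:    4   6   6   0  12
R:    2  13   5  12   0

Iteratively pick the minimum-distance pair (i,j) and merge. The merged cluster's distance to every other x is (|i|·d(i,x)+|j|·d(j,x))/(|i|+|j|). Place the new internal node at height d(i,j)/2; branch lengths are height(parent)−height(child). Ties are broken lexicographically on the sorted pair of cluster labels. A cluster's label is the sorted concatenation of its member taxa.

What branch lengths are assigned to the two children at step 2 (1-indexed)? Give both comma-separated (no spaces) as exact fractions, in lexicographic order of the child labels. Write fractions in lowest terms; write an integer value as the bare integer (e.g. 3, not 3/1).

1. join B+R (d=2) ⇒ BR; edges |B|=1, |R|=1
  updated: d(BR,H)=13, d(BR,L)=23/2, d(BR,P)=8
2. join H+P (d=6) ⇒ HP; edges |H|=3, |P|=3
  updated: d(BR,HP)=21/2, d(HP,L)=15/2
3. join HP+L (d=15/2) ⇒ HLP; edges |HP|=3/4, |L|=15/4
  updated: d(BR,HLP)=65/6
4. join BR+HLP (d=65/6) ⇒ BHLPR; edges |BR|=53/12, |HLP|=5/3
final tree: ((B:1,R:1):53/12,((H:3,P:3):3/4,L:15/4):5/3)
total length: 223/12

3,3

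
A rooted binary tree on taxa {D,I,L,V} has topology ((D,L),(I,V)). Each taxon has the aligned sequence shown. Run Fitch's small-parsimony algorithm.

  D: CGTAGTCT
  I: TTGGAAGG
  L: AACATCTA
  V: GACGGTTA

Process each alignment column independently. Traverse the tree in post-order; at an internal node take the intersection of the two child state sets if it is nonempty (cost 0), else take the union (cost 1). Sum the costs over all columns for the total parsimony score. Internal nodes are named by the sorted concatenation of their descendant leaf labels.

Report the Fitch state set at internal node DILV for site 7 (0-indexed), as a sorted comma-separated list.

A

site 0, node DL: D={C} ∪ L={A} → {A,C} (+1)
site 0, node IV: I={T} ∪ V={G} → {G,T} (+1)
site 0, node DILV: DL={A,C} ∪ IV={G,T} → {A,C,G,T} (+1)
site 1, node DL: D={G} ∪ L={A} → {A,G} (+1)
site 1, node IV: I={T} ∪ V={A} → {A,T} (+1)
site 1, node DILV: DL={A,G} ∩ IV={A,T} → {A} (+0)
site 2, node DL: D={T} ∪ L={C} → {C,T} (+1)
site 2, node IV: I={G} ∪ V={C} → {C,G} (+1)
site 2, node DILV: DL={C,T} ∩ IV={C,G} → {C} (+0)
site 3, node DL: D={A} ∩ L={A} → {A} (+0)
site 3, node IV: I={G} ∩ V={G} → {G} (+0)
site 3, node DILV: DL={A} ∪ IV={G} → {A,G} (+1)
site 4, node DL: D={G} ∪ L={T} → {G,T} (+1)
site 4, node IV: I={A} ∪ V={G} → {A,G} (+1)
site 4, node DILV: DL={G,T} ∩ IV={A,G} → {G} (+0)
site 5, node DL: D={T} ∪ L={C} → {C,T} (+1)
site 5, node IV: I={A} ∪ V={T} → {A,T} (+1)
site 5, node DILV: DL={C,T} ∩ IV={A,T} → {T} (+0)
site 6, node DL: D={C} ∪ L={T} → {C,T} (+1)
site 6, node IV: I={G} ∪ V={T} → {G,T} (+1)
site 6, node DILV: DL={C,T} ∩ IV={G,T} → {T} (+0)
site 7, node DL: D={T} ∪ L={A} → {A,T} (+1)
site 7, node IV: I={G} ∪ V={A} → {A,G} (+1)
site 7, node DILV: DL={A,T} ∩ IV={A,G} → {A} (+0)
per-site changes: [3, 2, 2, 1, 2, 2, 2, 2]; total = 16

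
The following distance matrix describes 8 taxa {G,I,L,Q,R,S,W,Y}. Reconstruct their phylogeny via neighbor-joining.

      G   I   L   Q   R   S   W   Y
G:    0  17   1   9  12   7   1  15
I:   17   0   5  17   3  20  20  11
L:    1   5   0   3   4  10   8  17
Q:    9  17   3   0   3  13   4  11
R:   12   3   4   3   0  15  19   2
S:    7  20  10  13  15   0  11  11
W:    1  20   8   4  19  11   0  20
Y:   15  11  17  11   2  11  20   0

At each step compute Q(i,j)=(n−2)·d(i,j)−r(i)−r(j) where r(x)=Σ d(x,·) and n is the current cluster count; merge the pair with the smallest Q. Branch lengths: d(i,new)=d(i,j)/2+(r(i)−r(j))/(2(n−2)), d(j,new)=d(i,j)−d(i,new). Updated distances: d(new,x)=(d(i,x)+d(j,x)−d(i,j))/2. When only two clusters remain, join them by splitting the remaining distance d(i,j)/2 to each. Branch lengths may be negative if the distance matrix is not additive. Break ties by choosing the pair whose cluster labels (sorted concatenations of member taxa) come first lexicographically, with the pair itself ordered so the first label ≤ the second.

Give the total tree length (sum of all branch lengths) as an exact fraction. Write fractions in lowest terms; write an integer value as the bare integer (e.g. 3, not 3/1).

449/16

iteration 1: select G,W (d=1, Q=-139); attach at lengths (-5/4, 9/4); label the merged cluster GW
  updated: d(GW,I)=18, d(GW,L)=4, d(GW,Q)=6, d(GW,R)=15, d(GW,S)=17/2, d(GW,Y)=17
iteration 2: select GW,S (d=17/2, Q=-207/2); attach at lengths (67/20, 103/20); label the merged cluster GSW
  updated: d(GSW,I)=59/4, d(GSW,L)=11/4, d(GSW,Q)=21/4, d(GSW,R)=43/4, d(GSW,Y)=39/4
iteration 3: select R,Y (d=2, Q=-131/2); attach at lengths (-5/2, 9/2); label the merged cluster RY
  updated: d(GSW,RY)=37/4, d(I,RY)=6, d(L,RY)=19/2, d(Q,RY)=6
iteration 4: select I,RY (d=6, Q=-111/2); attach at lengths (5, 1); label the merged cluster IRY
  updated: d(GSW,IRY)=9, d(IRY,L)=17/4, d(IRY,Q)=17/2
iteration 5: select GSW,Q (d=21/4, Q=-93/4); attach at lengths (43/16, 41/16); label the merged cluster GQSW
  updated: d(GQSW,IRY)=49/8, d(GQSW,L)=1/4
iteration 6: select GQSW,IRY (d=49/8, Q=-85/8); attach at lengths (17/16, 81/16); label the merged cluster GIQRSWY
  updated: d(GIQRSWY,L)=-13/16
iteration 7: select GIQRSWY,L (d=-13/16); attach at lengths (-13/32, -13/32); label the merged cluster GILQRSWY
final tree: (((((G:-5/4,W:9/4):67/20,S:103/20):43/16,Q:41/16):17/16,(I:5,(R:-5/2,Y:9/2):1):81/16):-13/32,L:-13/32)
total length: 449/16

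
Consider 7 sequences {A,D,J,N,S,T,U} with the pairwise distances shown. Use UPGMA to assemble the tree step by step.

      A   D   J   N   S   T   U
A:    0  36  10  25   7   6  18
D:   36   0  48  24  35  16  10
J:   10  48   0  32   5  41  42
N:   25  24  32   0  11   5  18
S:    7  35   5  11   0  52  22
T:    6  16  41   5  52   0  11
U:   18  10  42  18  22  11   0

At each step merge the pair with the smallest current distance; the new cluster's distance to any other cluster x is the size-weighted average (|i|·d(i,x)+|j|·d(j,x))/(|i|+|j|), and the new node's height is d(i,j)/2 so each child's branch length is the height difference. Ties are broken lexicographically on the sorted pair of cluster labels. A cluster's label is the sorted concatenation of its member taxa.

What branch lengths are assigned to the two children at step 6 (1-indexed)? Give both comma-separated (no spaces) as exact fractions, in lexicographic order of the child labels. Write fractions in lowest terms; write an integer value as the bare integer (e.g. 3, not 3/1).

1. join J+S (d=5) ⇒ JS; edges |J|=5/2, |S|=5/2
  updated: d(A,JS)=17/2, d(D,JS)=83/2, d(JS,N)=43/2, d(JS,T)=93/2, d(JS,U)=32
2. join N+T (d=5) ⇒ NT; edges |N|=5/2, |T|=5/2
  updated: d(A,NT)=31/2, d(D,NT)=20, d(JS,NT)=34, d(NT,U)=29/2
3. join A+JS (d=17/2) ⇒ AJS; edges |A|=17/4, |JS|=7/4
  updated: d(AJS,D)=119/3, d(AJS,NT)=167/6, d(AJS,U)=82/3
4. join D+U (d=10) ⇒ DU; edges |D|=5, |U|=5
  updated: d(AJS,DU)=67/2, d(DU,NT)=69/4
5. join DU+NT (d=69/4) ⇒ DNTU; edges |DU|=29/8, |NT|=49/8
  updated: d(AJS,DNTU)=92/3
6. join AJS+DNTU (d=92/3) ⇒ ADJNSTU; edges |AJS|=133/12, |DNTU|=161/24
final tree: ((A:17/4,(J:5/2,S:5/2):7/4):133/12,((D:5,U:5):29/8,(N:5/2,T:5/2):49/8):161/24)
total length: 1285/24

133/12,161/24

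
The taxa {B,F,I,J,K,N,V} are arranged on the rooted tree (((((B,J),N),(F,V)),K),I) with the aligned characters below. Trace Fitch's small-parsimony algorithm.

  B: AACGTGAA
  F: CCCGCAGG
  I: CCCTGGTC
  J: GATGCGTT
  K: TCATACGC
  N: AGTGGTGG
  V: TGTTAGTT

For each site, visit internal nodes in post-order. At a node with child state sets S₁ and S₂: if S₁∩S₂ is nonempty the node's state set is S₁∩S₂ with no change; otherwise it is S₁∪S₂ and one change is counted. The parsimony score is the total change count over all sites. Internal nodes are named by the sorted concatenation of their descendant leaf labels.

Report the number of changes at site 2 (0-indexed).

site 0, node BJ: B={A} ∪ J={G} → {A,G} (+1)
site 0, node BJN: BJ={A,G} ∩ N={A} → {A} (+0)
site 0, node FV: F={C} ∪ V={T} → {C,T} (+1)
site 0, node BFJNV: BJN={A} ∪ FV={C,T} → {A,C,T} (+1)
site 0, node BFJKNV: BFJNV={A,C,T} ∩ K={T} → {T} (+0)
site 0, node BFIJKNV: BFJKNV={T} ∪ I={C} → {C,T} (+1)
site 1, node BJ: B={A} ∩ J={A} → {A} (+0)
site 1, node BJN: BJ={A} ∪ N={G} → {A,G} (+1)
site 1, node FV: F={C} ∪ V={G} → {C,G} (+1)
site 1, node BFJNV: BJN={A,G} ∩ FV={C,G} → {G} (+0)
site 1, node BFJKNV: BFJNV={G} ∪ K={C} → {C,G} (+1)
site 1, node BFIJKNV: BFJKNV={C,G} ∩ I={C} → {C} (+0)
site 2, node BJ: B={C} ∪ J={T} → {C,T} (+1)
site 2, node BJN: BJ={C,T} ∩ N={T} → {T} (+0)
site 2, node FV: F={C} ∪ V={T} → {C,T} (+1)
site 2, node BFJNV: BJN={T} ∩ FV={C,T} → {T} (+0)
site 2, node BFJKNV: BFJNV={T} ∪ K={A} → {A,T} (+1)
site 2, node BFIJKNV: BFJKNV={A,T} ∪ I={C} → {A,C,T} (+1)
site 3, node BJ: B={G} ∩ J={G} → {G} (+0)
site 3, node BJN: BJ={G} ∩ N={G} → {G} (+0)
site 3, node FV: F={G} ∪ V={T} → {G,T} (+1)
site 3, node BFJNV: BJN={G} ∩ FV={G,T} → {G} (+0)
site 3, node BFJKNV: BFJNV={G} ∪ K={T} → {G,T} (+1)
site 3, node BFIJKNV: BFJKNV={G,T} ∩ I={T} → {T} (+0)
site 4, node BJ: B={T} ∪ J={C} → {C,T} (+1)
site 4, node BJN: BJ={C,T} ∪ N={G} → {C,G,T} (+1)
site 4, node FV: F={C} ∪ V={A} → {A,C} (+1)
site 4, node BFJNV: BJN={C,G,T} ∩ FV={A,C} → {C} (+0)
site 4, node BFJKNV: BFJNV={C} ∪ K={A} → {A,C} (+1)
site 4, node BFIJKNV: BFJKNV={A,C} ∪ I={G} → {A,C,G} (+1)
site 5, node BJ: B={G} ∩ J={G} → {G} (+0)
site 5, node BJN: BJ={G} ∪ N={T} → {G,T} (+1)
site 5, node FV: F={A} ∪ V={G} → {A,G} (+1)
site 5, node BFJNV: BJN={G,T} ∩ FV={A,G} → {G} (+0)
site 5, node BFJKNV: BFJNV={G} ∪ K={C} → {C,G} (+1)
site 5, node BFIJKNV: BFJKNV={C,G} ∩ I={G} → {G} (+0)
site 6, node BJ: B={A} ∪ J={T} → {A,T} (+1)
site 6, node BJN: BJ={A,T} ∪ N={G} → {A,G,T} (+1)
site 6, node FV: F={G} ∪ V={T} → {G,T} (+1)
site 6, node BFJNV: BJN={A,G,T} ∩ FV={G,T} → {G,T} (+0)
site 6, node BFJKNV: BFJNV={G,T} ∩ K={G} → {G} (+0)
site 6, node BFIJKNV: BFJKNV={G} ∪ I={T} → {G,T} (+1)
site 7, node BJ: B={A} ∪ J={T} → {A,T} (+1)
site 7, node BJN: BJ={A,T} ∪ N={G} → {A,G,T} (+1)
site 7, node FV: F={G} ∪ V={T} → {G,T} (+1)
site 7, node BFJNV: BJN={A,G,T} ∩ FV={G,T} → {G,T} (+0)
site 7, node BFJKNV: BFJNV={G,T} ∪ K={C} → {C,G,T} (+1)
site 7, node BFIJKNV: BFJKNV={C,G,T} ∩ I={C} → {C} (+0)
per-site changes: [4, 3, 4, 2, 5, 3, 4, 4]; total = 29

4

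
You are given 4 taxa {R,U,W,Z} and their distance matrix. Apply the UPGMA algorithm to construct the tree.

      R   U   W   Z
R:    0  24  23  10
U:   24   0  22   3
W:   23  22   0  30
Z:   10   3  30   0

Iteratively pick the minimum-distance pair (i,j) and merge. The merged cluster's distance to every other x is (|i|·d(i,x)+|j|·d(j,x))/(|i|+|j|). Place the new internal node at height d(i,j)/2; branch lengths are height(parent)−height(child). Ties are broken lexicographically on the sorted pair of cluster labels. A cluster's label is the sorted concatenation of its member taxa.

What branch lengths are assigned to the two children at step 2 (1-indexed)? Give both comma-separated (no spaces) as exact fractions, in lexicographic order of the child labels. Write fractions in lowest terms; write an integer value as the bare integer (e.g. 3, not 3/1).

iteration 1: select U,Z (d=3); attach at lengths (3/2, 3/2); label the merged cluster UZ
  updated: d(R,UZ)=17, d(UZ,W)=26
iteration 2: select R,UZ (d=17); attach at lengths (17/2, 7); label the merged cluster RUZ
  updated: d(RUZ,W)=25
iteration 3: select RUZ,W (d=25); attach at lengths (4, 25/2); label the merged cluster RUWZ
final tree: ((R:17/2,(U:3/2,Z:3/2):7):4,W:25/2)
total length: 35

17/2,7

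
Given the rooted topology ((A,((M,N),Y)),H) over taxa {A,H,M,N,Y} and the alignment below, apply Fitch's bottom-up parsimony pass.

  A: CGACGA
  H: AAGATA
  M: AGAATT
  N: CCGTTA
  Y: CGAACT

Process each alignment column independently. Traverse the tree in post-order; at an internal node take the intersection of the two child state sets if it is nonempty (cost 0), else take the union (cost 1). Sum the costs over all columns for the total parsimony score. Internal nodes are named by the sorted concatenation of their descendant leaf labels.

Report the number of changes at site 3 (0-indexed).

2

MN@0: {A} ∪ {C} = {A,C} (union, +1)
MNY@0: {A,C} ∩ {C} = {C} (intersection, +0)
AMNY@0: {C} ∩ {C} = {C} (intersection, +0)
AHMNY@0: {C} ∪ {A} = {A,C} (union, +1)
MN@1: {G} ∪ {C} = {C,G} (union, +1)
MNY@1: {C,G} ∩ {G} = {G} (intersection, +0)
AMNY@1: {G} ∩ {G} = {G} (intersection, +0)
AHMNY@1: {G} ∪ {A} = {A,G} (union, +1)
MN@2: {A} ∪ {G} = {A,G} (union, +1)
MNY@2: {A,G} ∩ {A} = {A} (intersection, +0)
AMNY@2: {A} ∩ {A} = {A} (intersection, +0)
AHMNY@2: {A} ∪ {G} = {A,G} (union, +1)
MN@3: {A} ∪ {T} = {A,T} (union, +1)
MNY@3: {A,T} ∩ {A} = {A} (intersection, +0)
AMNY@3: {C} ∪ {A} = {A,C} (union, +1)
AHMNY@3: {A,C} ∩ {A} = {A} (intersection, +0)
MN@4: {T} ∩ {T} = {T} (intersection, +0)
MNY@4: {T} ∪ {C} = {C,T} (union, +1)
AMNY@4: {G} ∪ {C,T} = {C,G,T} (union, +1)
AHMNY@4: {C,G,T} ∩ {T} = {T} (intersection, +0)
MN@5: {T} ∪ {A} = {A,T} (union, +1)
MNY@5: {A,T} ∩ {T} = {T} (intersection, +0)
AMNY@5: {A} ∪ {T} = {A,T} (union, +1)
AHMNY@5: {A,T} ∩ {A} = {A} (intersection, +0)
per-site changes: [2, 2, 2, 2, 2, 2]; total = 12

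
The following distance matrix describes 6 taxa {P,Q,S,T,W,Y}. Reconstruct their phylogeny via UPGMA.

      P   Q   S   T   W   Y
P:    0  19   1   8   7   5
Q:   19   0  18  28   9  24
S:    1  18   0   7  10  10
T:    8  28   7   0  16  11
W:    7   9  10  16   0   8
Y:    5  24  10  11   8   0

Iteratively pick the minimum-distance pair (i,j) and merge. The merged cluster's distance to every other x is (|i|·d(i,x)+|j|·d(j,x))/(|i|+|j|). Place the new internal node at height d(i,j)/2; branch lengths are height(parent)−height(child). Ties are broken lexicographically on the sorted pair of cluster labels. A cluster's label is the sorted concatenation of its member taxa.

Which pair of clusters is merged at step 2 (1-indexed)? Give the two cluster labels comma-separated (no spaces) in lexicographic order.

iteration 1: select P,S (d=1); attach at lengths (1/2, 1/2); label the merged cluster PS
  updated: d(PS,Q)=37/2, d(PS,T)=15/2, d(PS,W)=17/2, d(PS,Y)=15/2
iteration 2: select PS,T (d=15/2); attach at lengths (13/4, 15/4); label the merged cluster PST
  updated: d(PST,Q)=65/3, d(PST,W)=11, d(PST,Y)=26/3
iteration 3: select W,Y (d=8); attach at lengths (4, 4); label the merged cluster WY
  updated: d(PST,WY)=59/6, d(Q,WY)=33/2
iteration 4: select PST,WY (d=59/6); attach at lengths (7/6, 11/12); label the merged cluster PSTWY
  updated: d(PSTWY,Q)=98/5
iteration 5: select PSTWY,Q (d=98/5); attach at lengths (293/60, 49/5); label the merged cluster PQSTWY
final tree: ((((P:1/2,S:1/2):13/4,T:15/4):7/6,(W:4,Y:4):11/12):293/60,Q:49/5)
total length: 983/30

PS,T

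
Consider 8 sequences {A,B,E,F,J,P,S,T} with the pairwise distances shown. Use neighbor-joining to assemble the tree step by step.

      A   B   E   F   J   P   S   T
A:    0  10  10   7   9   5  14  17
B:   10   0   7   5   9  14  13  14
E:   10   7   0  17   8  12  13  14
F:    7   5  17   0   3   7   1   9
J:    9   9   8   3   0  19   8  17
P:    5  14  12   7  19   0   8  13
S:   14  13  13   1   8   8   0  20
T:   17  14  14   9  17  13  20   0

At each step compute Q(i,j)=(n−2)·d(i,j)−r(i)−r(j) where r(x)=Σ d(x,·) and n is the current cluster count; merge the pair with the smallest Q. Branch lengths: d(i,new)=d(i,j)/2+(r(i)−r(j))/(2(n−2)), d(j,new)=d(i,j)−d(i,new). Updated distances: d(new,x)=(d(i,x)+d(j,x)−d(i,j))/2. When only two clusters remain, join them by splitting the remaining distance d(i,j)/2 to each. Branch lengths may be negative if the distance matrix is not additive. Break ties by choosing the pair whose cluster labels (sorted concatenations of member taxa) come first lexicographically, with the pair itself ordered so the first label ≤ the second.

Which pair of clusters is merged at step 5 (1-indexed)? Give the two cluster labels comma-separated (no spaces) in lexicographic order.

1. join A+P (d=5, Q=-120) ⇒ AP; edges |A|=2, |P|=3
  updated: d(AP,B)=19/2, d(AP,E)=17/2, d(AP,F)=9/2, d(AP,J)=23/2, d(AP,S)=17/2, d(AP,T)=25/2
2. join F+S (d=1, Q=-98) ⇒ FS; edges |F|=-19/10, |S|=29/10
  updated: d(AP,FS)=6, d(B,FS)=17/2, d(E,FS)=29/2, d(FS,J)=5, d(FS,T)=14
3. join FS+J (d=5, Q=-157/2) ⇒ FJS; edges |FS|=35/16, |J|=45/16
  updated: d(AP,FJS)=25/4, d(B,FJS)=25/4, d(E,FJS)=35/4, d(FJS,T)=13
4. join B+E (d=7, Q=-54) ⇒ BE; edges |B|=13/4, |E|=15/4
  updated: d(AP,BE)=11/2, d(BE,FJS)=4, d(BE,T)=21/2
5. join AP+T (d=25/2, Q=-141/4) ⇒ APT; edges |AP|=53/16, |T|=147/16
  updated: d(APT,BE)=7/4, d(APT,FJS)=27/8
6. join APT+BE (d=7/4, Q=-73/8) ⇒ ABEPT; edges |APT|=9/16, |BE|=19/16
  updated: d(ABEPT,FJS)=45/16
7. join ABEPT+FJS (d=45/16) ⇒ ABEFJPST; edges |ABEPT|=45/32, |FJS|=45/32
final tree: ((((A:2,P:3):53/16,T:147/16):9/16,(B:13/4,E:15/4):19/16):45/32,((F:-19/10,S:29/10):35/16,J:45/16):45/32)
total length: 561/16

AP,T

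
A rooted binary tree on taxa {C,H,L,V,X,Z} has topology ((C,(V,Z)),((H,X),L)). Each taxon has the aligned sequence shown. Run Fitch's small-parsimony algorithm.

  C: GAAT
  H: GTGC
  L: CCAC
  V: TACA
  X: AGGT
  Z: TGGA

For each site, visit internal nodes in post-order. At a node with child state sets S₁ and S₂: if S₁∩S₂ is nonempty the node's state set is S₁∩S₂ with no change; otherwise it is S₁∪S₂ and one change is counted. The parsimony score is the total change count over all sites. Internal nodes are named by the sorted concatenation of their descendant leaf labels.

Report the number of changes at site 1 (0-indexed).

4

site 0, node VZ: V={T} ∩ Z={T} → {T} (+0)
site 0, node CVZ: C={G} ∪ VZ={T} → {G,T} (+1)
site 0, node HX: H={G} ∪ X={A} → {A,G} (+1)
site 0, node HLX: HX={A,G} ∪ L={C} → {A,C,G} (+1)
site 0, node CHLVXZ: CVZ={G,T} ∩ HLX={A,C,G} → {G} (+0)
site 1, node VZ: V={A} ∪ Z={G} → {A,G} (+1)
site 1, node CVZ: C={A} ∩ VZ={A,G} → {A} (+0)
site 1, node HX: H={T} ∪ X={G} → {G,T} (+1)
site 1, node HLX: HX={G,T} ∪ L={C} → {C,G,T} (+1)
site 1, node CHLVXZ: CVZ={A} ∪ HLX={C,G,T} → {A,C,G,T} (+1)
site 2, node VZ: V={C} ∪ Z={G} → {C,G} (+1)
site 2, node CVZ: C={A} ∪ VZ={C,G} → {A,C,G} (+1)
site 2, node HX: H={G} ∩ X={G} → {G} (+0)
site 2, node HLX: HX={G} ∪ L={A} → {A,G} (+1)
site 2, node CHLVXZ: CVZ={A,C,G} ∩ HLX={A,G} → {A,G} (+0)
site 3, node VZ: V={A} ∩ Z={A} → {A} (+0)
site 3, node CVZ: C={T} ∪ VZ={A} → {A,T} (+1)
site 3, node HX: H={C} ∪ X={T} → {C,T} (+1)
site 3, node HLX: HX={C,T} ∩ L={C} → {C} (+0)
site 3, node CHLVXZ: CVZ={A,T} ∪ HLX={C} → {A,C,T} (+1)
per-site changes: [3, 4, 3, 3]; total = 13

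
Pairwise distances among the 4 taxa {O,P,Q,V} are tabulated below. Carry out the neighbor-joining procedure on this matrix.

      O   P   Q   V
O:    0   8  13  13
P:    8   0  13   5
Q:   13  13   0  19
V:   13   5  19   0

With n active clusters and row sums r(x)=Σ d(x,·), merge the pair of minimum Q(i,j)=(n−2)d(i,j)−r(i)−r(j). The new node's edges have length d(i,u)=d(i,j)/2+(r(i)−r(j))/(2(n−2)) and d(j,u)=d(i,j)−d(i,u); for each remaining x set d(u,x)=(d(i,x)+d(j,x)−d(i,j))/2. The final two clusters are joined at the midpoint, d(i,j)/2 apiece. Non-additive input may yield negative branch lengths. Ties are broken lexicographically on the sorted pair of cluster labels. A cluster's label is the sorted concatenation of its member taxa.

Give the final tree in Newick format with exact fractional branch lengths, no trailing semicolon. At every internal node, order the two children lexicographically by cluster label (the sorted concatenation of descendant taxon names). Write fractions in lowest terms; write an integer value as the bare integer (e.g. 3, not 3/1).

(((O:15/4,Q:37/4):17/4,P:-1/4):21/8,V:21/8)

iteration 1: select O,Q (d=13, Q=-53); attach at lengths (15/4, 37/4); label the merged cluster OQ
  updated: d(OQ,P)=4, d(OQ,V)=19/2
iteration 2: select OQ,P (d=4, Q=-37/2); attach at lengths (17/4, -1/4); label the merged cluster OPQ
  updated: d(OPQ,V)=21/4
iteration 3: select OPQ,V (d=21/4); attach at lengths (21/8, 21/8); label the merged cluster OPQV
final tree: (((O:15/4,Q:37/4):17/4,P:-1/4):21/8,V:21/8)
total length: 89/4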